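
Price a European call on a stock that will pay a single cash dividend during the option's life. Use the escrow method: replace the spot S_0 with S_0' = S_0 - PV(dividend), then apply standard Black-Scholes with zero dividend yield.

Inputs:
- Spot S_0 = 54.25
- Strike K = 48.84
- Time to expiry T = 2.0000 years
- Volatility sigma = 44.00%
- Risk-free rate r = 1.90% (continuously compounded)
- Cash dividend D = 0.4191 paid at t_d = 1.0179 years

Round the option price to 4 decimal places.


PV(D) = D * exp(-r * t_d) = 0.4191 * 0.98084572 = 0.41107244
S_0' = S_0 - PV(D) = 54.2500 - 0.41107244 = 53.83892756
d1 = (ln(S_0'/K) + (r + sigma^2/2)*T) / (sigma*sqrt(T)) = 0.52879874
d2 = d1 - sigma*sqrt(T) = -0.09345522
exp(-rT) = 0.96271294
N(d1) = 0.70152747; N(d2) = 0.46277096
C = S_0' * N(d1) - K * exp(-rT) * N(d2) = 53.83892756 * 0.70152747 - 48.8400 * 0.96271294 * 0.46277096 = 16.0105

Answer: Price = 16.0105


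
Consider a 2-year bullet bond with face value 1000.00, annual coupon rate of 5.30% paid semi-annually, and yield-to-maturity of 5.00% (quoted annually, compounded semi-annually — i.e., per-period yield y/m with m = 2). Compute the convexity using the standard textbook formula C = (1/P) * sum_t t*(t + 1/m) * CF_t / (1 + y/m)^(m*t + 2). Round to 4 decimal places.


Answer: Convexity = 4.5188

Derivation:
Coupon per period c = face * coupon_rate / m = 26.500000
Periods per year m = 2; per-period yield y/m = 0.025000
Number of cashflows N = 4
Cashflows (t years, CF_t, discount factor 1/(1+y/m)^(m*t), PV):
  t = 0.5000: CF_t = 26.500000, DF = 0.975610, PV = 25.853659
  t = 1.0000: CF_t = 26.500000, DF = 0.951814, PV = 25.223081
  t = 1.5000: CF_t = 26.500000, DF = 0.928599, PV = 24.607884
  t = 2.0000: CF_t = 1026.500000, DF = 0.905951, PV = 929.958337
Price P = sum_t PV_t = 1005.642961
Convexity numerator sum_t t*(t + 1/m) * CF_t / (1+y/m)^(m*t + 2):
  t = 0.5000: term = 12.303942
  t = 1.0000: term = 36.011538
  t = 1.5000: term = 70.266416
  t = 2.0000: term = 4425.738665
Convexity = (1/P) * sum = 4544.320561 / 1005.642961 = 4.518821


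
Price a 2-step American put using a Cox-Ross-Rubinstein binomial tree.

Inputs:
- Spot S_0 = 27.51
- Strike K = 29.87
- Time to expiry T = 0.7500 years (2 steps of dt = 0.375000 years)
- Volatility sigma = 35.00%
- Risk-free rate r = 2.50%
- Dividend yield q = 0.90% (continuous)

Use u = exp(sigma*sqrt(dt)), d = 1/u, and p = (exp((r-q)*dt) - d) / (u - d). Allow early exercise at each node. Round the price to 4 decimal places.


Answer: Price = V(0,0) = 4.6729

Derivation:
dt = T/N = 0.375000
u = exp(sigma*sqrt(dt)) = 1.239032; d = 1/u = 0.807082
p = (exp((r-q)*dt) - d) / (u - d) = 0.460554
Discount per step: exp(-r*dt) = 0.990669
Stock lattice S(k, i) with i counting down-moves:
  k=0: S(0,0) = 27.5100
  k=1: S(1,0) = 34.0858; S(1,1) = 22.2028
  k=2: S(2,0) = 42.2334; S(2,1) = 27.5100; S(2,2) = 17.9195
Terminal payoffs V(N, i) = max(K - S_T, 0):
  V(2,0) = 0.000000; V(2,1) = 2.360000; V(2,2) = 11.950511
Backward induction: V(k, i) = exp(-r*dt) * [p * V(k+1, i) + (1-p) * V(k+1, i+1)]; then take max(V_cont, immediate exercise) for American.
  V(1,0) = exp(-r*dt) * [p*0.000000 + (1-p)*2.360000] = 1.261213; exercise = 0.000000; V(1,0) = max -> 1.261213
  V(1,1) = exp(-r*dt) * [p*2.360000 + (1-p)*11.950511] = 7.463267; exercise = 7.667182; V(1,1) = max -> 7.667182
  V(0,0) = exp(-r*dt) * [p*1.261213 + (1-p)*7.667182] = 4.672874; exercise = 2.360000; V(0,0) = max -> 4.672874


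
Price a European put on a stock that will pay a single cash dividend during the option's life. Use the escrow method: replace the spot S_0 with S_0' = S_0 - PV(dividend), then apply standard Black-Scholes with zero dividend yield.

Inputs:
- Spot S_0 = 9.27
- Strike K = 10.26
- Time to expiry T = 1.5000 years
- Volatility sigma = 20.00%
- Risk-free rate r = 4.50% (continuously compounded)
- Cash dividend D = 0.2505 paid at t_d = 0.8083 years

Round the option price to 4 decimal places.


Answer: Price = 1.2157

Derivation:
PV(D) = D * exp(-r * t_d) = 0.2505 * 0.96428007 = 0.24155216
S_0' = S_0 - PV(D) = 9.2700 - 0.24155216 = 9.02844784
d1 = (ln(S_0'/K) + (r + sigma^2/2)*T) / (sigma*sqrt(T)) = -0.12399471
d2 = d1 - sigma*sqrt(T) = -0.36894368
exp(-rT) = 0.93472772
N(-d1) = 0.54934027; N(-d2) = 0.64391515
P = K * exp(-rT) * N(-d2) - S_0' * N(-d1) = 10.2600 * 0.93472772 * 0.64391515 - 9.02844784 * 0.54934027 = 1.2157


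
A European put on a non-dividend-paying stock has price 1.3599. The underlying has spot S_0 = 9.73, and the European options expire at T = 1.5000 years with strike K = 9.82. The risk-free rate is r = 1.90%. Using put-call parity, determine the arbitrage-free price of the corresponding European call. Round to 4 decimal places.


Put-call parity: C - P = S_0 * exp(-qT) - K * exp(-rT).
S_0 * exp(-qT) = 9.7300 * 1.00000000 = 9.73000000
K * exp(-rT) = 9.8200 * 0.97190229 = 9.54408053
C = P + S*exp(-qT) - K*exp(-rT)
C = 1.3599 + 9.73000000 - 9.54408053 = 1.5458

Answer: Call price = 1.5458


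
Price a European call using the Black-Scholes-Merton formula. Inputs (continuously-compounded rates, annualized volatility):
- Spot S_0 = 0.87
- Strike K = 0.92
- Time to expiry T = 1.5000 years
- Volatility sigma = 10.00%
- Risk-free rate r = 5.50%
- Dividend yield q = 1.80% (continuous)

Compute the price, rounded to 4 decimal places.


d1 = (ln(S/K) + (r - q + 0.5*sigma^2) * T) / (sigma * sqrt(T)) = 0.05813081
d2 = d1 - sigma * sqrt(T) = -0.06434367
exp(-rT) = 0.92081144; exp(-qT) = 0.97336124
C = S_0 * exp(-qT) * N(d1) - K * exp(-rT) * N(d2)
N(d1) = 0.52317778; N(d2) = 0.47434829
C = 0.8700 * 0.97336124 * 0.52317778 - 0.9200 * 0.92081144 * 0.47434829 = 0.0412

Answer: Price = 0.0412


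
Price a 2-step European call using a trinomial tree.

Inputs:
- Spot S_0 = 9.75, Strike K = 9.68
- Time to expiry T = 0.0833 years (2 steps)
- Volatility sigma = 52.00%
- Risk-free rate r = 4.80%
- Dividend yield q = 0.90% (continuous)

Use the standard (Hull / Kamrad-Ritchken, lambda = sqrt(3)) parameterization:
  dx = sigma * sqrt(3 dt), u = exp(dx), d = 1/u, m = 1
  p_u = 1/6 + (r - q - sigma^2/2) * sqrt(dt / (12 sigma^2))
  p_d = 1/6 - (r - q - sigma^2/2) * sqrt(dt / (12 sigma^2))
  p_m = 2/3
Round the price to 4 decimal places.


Answer: Price = V(0,0) = 0.5627

Derivation:
dt = T/N = 0.041650; dx = sigma*sqrt(3*dt) = 0.183811
u = exp(dx) = 1.201789; d = 1/u = 0.832093
p_u = 0.155768, p_m = 0.666667, p_d = 0.177566
Discount per step: exp(-r*dt) = 0.998003
Stock lattice S(k, j) with j the centered position index:
  k=0: S(0,+0) = 9.7500
  k=1: S(1,-1) = 8.1129; S(1,+0) = 9.7500; S(1,+1) = 11.7174
  k=2: S(2,-2) = 6.7507; S(2,-1) = 8.1129; S(2,+0) = 9.7500; S(2,+1) = 11.7174; S(2,+2) = 14.0819
Terminal payoffs V(N, j) = max(S_T - K, 0):
  V(2,-2) = 0.000000; V(2,-1) = 0.000000; V(2,+0) = 0.070000; V(2,+1) = 2.037439; V(2,+2) = 4.401886
Backward induction: V(k, j) = exp(-r*dt) * [p_u * V(k+1, j+1) + p_m * V(k+1, j) + p_d * V(k+1, j-1)]
  V(1,-1) = exp(-r*dt) * [p_u*0.070000 + p_m*0.000000 + p_d*0.000000] = 0.010882
  V(1,+0) = exp(-r*dt) * [p_u*2.037439 + p_m*0.070000 + p_d*0.000000] = 0.363307
  V(1,+1) = exp(-r*dt) * [p_u*4.401886 + p_m*2.037439 + p_d*0.070000] = 2.052287
  V(0,+0) = exp(-r*dt) * [p_u*2.052287 + p_m*0.363307 + p_d*0.010882] = 0.562690


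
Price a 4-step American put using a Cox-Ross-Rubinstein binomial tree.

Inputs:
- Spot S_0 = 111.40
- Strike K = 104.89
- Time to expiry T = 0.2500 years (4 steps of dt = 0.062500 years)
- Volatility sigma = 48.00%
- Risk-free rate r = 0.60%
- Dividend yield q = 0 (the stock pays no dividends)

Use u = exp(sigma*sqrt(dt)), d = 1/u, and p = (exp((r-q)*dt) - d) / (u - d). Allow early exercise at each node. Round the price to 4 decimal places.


dt = T/N = 0.062500
u = exp(sigma*sqrt(dt)) = 1.127497; d = 1/u = 0.886920
p = (exp((r-q)*dt) - d) / (u - d) = 0.471595
Discount per step: exp(-r*dt) = 0.999625
Stock lattice S(k, i) with i counting down-moves:
  k=0: S(0,0) = 111.4000
  k=1: S(1,0) = 125.6031; S(1,1) = 98.8029
  k=2: S(2,0) = 141.6172; S(2,1) = 111.4000; S(2,2) = 87.6303
  k=3: S(3,0) = 159.6729; S(3,1) = 125.6031; S(3,2) = 98.8029; S(3,3) = 77.7211
  k=4: S(4,0) = 180.0307; S(4,1) = 141.6172; S(4,2) = 111.4000; S(4,3) = 87.6303; S(4,4) = 68.9325
Terminal payoffs V(N, i) = max(K - S_T, 0):
  V(4,0) = 0.000000; V(4,1) = 0.000000; V(4,2) = 0.000000; V(4,3) = 17.259656; V(4,4) = 35.957530
Backward induction: V(k, i) = exp(-r*dt) * [p * V(k+1, i) + (1-p) * V(k+1, i+1)]; then take max(V_cont, immediate exercise) for American.
  V(3,0) = exp(-r*dt) * [p*0.000000 + (1-p)*0.000000] = 0.000000; exercise = 0.000000; V(3,0) = max -> 0.000000
  V(3,1) = exp(-r*dt) * [p*0.000000 + (1-p)*0.000000] = 0.000000; exercise = 0.000000; V(3,1) = max -> 0.000000
  V(3,2) = exp(-r*dt) * [p*0.000000 + (1-p)*17.259656] = 9.116669; exercise = 6.087063; V(3,2) = max -> 9.116669
  V(3,3) = exp(-r*dt) * [p*17.259656 + (1-p)*35.957530] = 27.129531; exercise = 27.168857; V(3,3) = max -> 27.168857
  V(2,0) = exp(-r*dt) * [p*0.000000 + (1-p)*0.000000] = 0.000000; exercise = 0.000000; V(2,0) = max -> 0.000000
  V(2,1) = exp(-r*dt) * [p*0.000000 + (1-p)*9.116669] = 4.815488; exercise = 0.000000; V(2,1) = max -> 4.815488
  V(2,2) = exp(-r*dt) * [p*9.116669 + (1-p)*27.168857] = 18.648541; exercise = 17.259656; V(2,2) = max -> 18.648541
  V(1,0) = exp(-r*dt) * [p*0.000000 + (1-p)*4.815488] = 2.543574; exercise = 0.000000; V(1,0) = max -> 2.543574
  V(1,1) = exp(-r*dt) * [p*4.815488 + (1-p)*18.648541] = 12.120396; exercise = 6.087063; V(1,1) = max -> 12.120396
  V(0,0) = exp(-r*dt) * [p*2.543574 + (1-p)*12.120396] = 7.601164; exercise = 0.000000; V(0,0) = max -> 7.601164

Answer: Price = V(0,0) = 7.6012


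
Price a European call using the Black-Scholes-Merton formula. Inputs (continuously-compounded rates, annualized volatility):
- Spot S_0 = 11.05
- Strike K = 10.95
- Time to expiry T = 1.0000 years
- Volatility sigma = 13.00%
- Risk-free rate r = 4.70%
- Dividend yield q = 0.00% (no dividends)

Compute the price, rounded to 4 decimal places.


Answer: Price = 0.9094

Derivation:
d1 = (ln(S/K) + (r - q + 0.5*sigma^2) * T) / (sigma * sqrt(T)) = 0.49646901
d2 = d1 - sigma * sqrt(T) = 0.36646901
exp(-rT) = 0.95408740; exp(-qT) = 1.00000000
C = S_0 * exp(-qT) * N(d1) - K * exp(-rT) * N(d2)
N(d1) = 0.69021823; N(d2) = 0.64299243
C = 11.0500 * 1.00000000 * 0.69021823 - 10.9500 * 0.95408740 * 0.64299243 = 0.9094


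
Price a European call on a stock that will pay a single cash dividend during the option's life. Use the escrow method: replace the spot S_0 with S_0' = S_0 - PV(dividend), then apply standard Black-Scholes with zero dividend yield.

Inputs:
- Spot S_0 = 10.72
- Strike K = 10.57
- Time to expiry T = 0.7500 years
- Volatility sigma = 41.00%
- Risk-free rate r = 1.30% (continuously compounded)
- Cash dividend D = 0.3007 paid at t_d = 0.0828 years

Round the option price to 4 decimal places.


Answer: Price = 1.4478

Derivation:
PV(D) = D * exp(-r * t_d) = 0.3007 * 0.99892418 = 0.30037650
S_0' = S_0 - PV(D) = 10.7200 - 0.30037650 = 10.41962350
d1 = (ln(S_0'/K) + (r + sigma^2/2)*T) / (sigma*sqrt(T)) = 0.16463947
d2 = d1 - sigma*sqrt(T) = -0.19043095
exp(-rT) = 0.99029738
N(d1) = 0.56538612; N(d2) = 0.42448572
C = S_0' * N(d1) - K * exp(-rT) * N(d2) = 10.41962350 * 0.56538612 - 10.5700 * 0.99029738 * 0.42448572 = 1.4478


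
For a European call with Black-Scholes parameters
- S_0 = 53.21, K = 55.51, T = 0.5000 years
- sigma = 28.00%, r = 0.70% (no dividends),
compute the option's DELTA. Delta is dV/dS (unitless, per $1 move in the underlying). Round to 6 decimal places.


d1 = -0.0970596794; d2 = -0.2950495781
phi(d1) = 0.3970675650; exp(-qT) = 1.0000000000; exp(-rT) = 0.9965061179
N(d1) = 0.4613395004
Delta = exp(-qT) * N(d1) = 1.0000000000 * 0.4613395004 = 0.461340

Answer: Delta = 0.461340


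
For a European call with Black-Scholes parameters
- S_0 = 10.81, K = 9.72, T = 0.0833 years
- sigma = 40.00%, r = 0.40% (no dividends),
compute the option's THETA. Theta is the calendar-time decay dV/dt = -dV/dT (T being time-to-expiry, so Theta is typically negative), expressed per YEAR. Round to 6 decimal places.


Answer: Theta = -1.877897

Derivation:
d1 = 0.9812576755; d2 = 0.8658107180
phi(d1) = 0.2465052849; exp(-qT) = 1.0000000000; exp(-rT) = 0.9996668555
Theta = -S*exp(-qT)*phi(d1)*sigma/(2*sqrt(T)) - r*K*exp(-rT)*N(d2) + q*S*exp(-qT)*N(d1)
N(d1) = 0.8367671556; N(d2) = 0.8067030147; sqrt(T) = 0.2886173938
Term 1 = -10.8100 * 1.0000000000 * 0.2465052849 * 0.4000 / (2 * 0.2886173938) = -1.8465429922
Term 2 = -0.0040 * 9.7200 * 0.9996668555 * 0.8067030147 = -0.0313541643
Term 3 = 0 (no dividend yield, q = 0)
Theta = -1.8465429922 + (-0.0313541643) + (0.0000000000) = -1.877897


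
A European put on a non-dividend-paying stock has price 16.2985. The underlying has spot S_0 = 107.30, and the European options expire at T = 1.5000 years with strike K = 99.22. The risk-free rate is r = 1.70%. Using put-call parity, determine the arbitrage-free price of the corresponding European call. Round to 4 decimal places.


Put-call parity: C - P = S_0 * exp(-qT) - K * exp(-rT).
S_0 * exp(-qT) = 107.3000 * 1.00000000 = 107.30000000
K * exp(-rT) = 99.2200 * 0.97482238 = 96.72187644
C = P + S*exp(-qT) - K*exp(-rT)
C = 16.2985 + 107.30000000 - 96.72187644 = 26.8766

Answer: Call price = 26.8766


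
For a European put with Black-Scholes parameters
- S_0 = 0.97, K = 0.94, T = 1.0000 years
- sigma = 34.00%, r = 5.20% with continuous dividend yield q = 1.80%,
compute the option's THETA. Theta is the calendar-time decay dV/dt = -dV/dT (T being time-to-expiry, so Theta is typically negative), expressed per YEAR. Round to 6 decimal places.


Answer: Theta = -0.043867

Derivation:
d1 = 0.3624005772; d2 = 0.0224005772
phi(d1) = 0.3735865321; exp(-qT) = 0.9821610324; exp(-rT) = 0.9493288668
Theta = -S*exp(-qT)*phi(d1)*sigma/(2*sqrt(T)) + r*K*exp(-rT)*N(-d2) - q*S*exp(-qT)*N(-d1)
N(-d1) = 0.3585263541; N(-d2) = 0.4910642100; sqrt(T) = 1.0000000000
Term 1 = -0.9700 * 0.9821610324 * 0.3735865321 * 0.3400 / (2 * 1.0000000000) = -0.0605054599
Term 2 = 0.0520 * 0.9400 * 0.9493288668 * 0.4910642100 = 0.0227869483
Term 3 = -0.0180 * 0.9700 * 0.9821610324 * 0.3585263541 = -0.0061482005
Theta = -0.0605054599 + (0.0227869483) + (-0.0061482005) = -0.043867


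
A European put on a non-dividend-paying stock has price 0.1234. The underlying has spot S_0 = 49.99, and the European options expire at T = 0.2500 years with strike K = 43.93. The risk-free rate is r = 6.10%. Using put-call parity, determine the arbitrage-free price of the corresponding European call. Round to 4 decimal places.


Put-call parity: C - P = S_0 * exp(-qT) - K * exp(-rT).
S_0 * exp(-qT) = 49.9900 * 1.00000000 = 49.99000000
K * exp(-rT) = 43.9300 * 0.98486569 = 43.26514987
C = P + S*exp(-qT) - K*exp(-rT)
C = 0.1234 + 49.99000000 - 43.26514987 = 6.8483

Answer: Call price = 6.8483


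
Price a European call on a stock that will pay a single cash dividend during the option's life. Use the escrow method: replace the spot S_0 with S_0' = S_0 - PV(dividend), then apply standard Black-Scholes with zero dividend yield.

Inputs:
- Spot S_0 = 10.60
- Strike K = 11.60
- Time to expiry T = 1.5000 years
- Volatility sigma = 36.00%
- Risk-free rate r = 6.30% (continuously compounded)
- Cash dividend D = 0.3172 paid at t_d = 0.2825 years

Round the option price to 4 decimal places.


PV(D) = D * exp(-r * t_d) = 0.3172 * 0.98235994 = 0.31160457
S_0' = S_0 - PV(D) = 10.6000 - 0.31160457 = 10.28839543
d1 = (ln(S_0'/K) + (r + sigma^2/2)*T) / (sigma*sqrt(T)) = 0.16264499
d2 = d1 - sigma*sqrt(T) = -0.27826316
exp(-rT) = 0.90982773
N(d1) = 0.56460102; N(d2) = 0.39040518
C = S_0' * N(d1) - K * exp(-rT) * N(d2) = 10.28839543 * 0.56460102 - 11.6000 * 0.90982773 * 0.39040518 = 1.6885

Answer: Price = 1.6885


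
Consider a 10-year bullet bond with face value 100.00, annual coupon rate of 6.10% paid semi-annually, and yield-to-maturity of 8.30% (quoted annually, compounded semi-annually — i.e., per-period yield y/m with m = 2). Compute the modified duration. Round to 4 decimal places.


Answer: Modified duration = 7.1050

Derivation:
Coupon per period c = face * coupon_rate / m = 3.050000
Periods per year m = 2; per-period yield y/m = 0.041500
Number of cashflows N = 20
Cashflows (t years, CF_t, discount factor 1/(1+y/m)^(m*t), PV):
  t = 0.5000: CF_t = 3.050000, DF = 0.960154, PV = 2.928469
  t = 1.0000: CF_t = 3.050000, DF = 0.921895, PV = 2.811780
  t = 1.5000: CF_t = 3.050000, DF = 0.885161, PV = 2.699740
  t = 2.0000: CF_t = 3.050000, DF = 0.849890, PV = 2.592166
  t = 2.5000: CF_t = 3.050000, DF = 0.816025, PV = 2.488877
  t = 3.0000: CF_t = 3.050000, DF = 0.783510, PV = 2.389704
  t = 3.5000: CF_t = 3.050000, DF = 0.752290, PV = 2.294483
  t = 4.0000: CF_t = 3.050000, DF = 0.722314, PV = 2.203057
  t = 4.5000: CF_t = 3.050000, DF = 0.693532, PV = 2.115273
  t = 5.0000: CF_t = 3.050000, DF = 0.665897, PV = 2.030987
  t = 5.5000: CF_t = 3.050000, DF = 0.639364, PV = 1.950059
  t = 6.0000: CF_t = 3.050000, DF = 0.613887, PV = 1.872357
  t = 6.5000: CF_t = 3.050000, DF = 0.589426, PV = 1.797750
  t = 7.0000: CF_t = 3.050000, DF = 0.565940, PV = 1.726116
  t = 7.5000: CF_t = 3.050000, DF = 0.543389, PV = 1.657337
  t = 8.0000: CF_t = 3.050000, DF = 0.521737, PV = 1.591298
  t = 8.5000: CF_t = 3.050000, DF = 0.500948, PV = 1.527890
  t = 9.0000: CF_t = 3.050000, DF = 0.480987, PV = 1.467009
  t = 9.5000: CF_t = 3.050000, DF = 0.461821, PV = 1.408554
  t = 10.0000: CF_t = 103.050000, DF = 0.443419, PV = 45.694351
Price P = sum_t PV_t = 85.247256
First compute Macaulay numerator sum_t t * PV_t:
  t * PV_t at t = 0.5000: 1.464234
  t * PV_t at t = 1.0000: 2.811780
  t * PV_t at t = 1.5000: 4.049611
  t * PV_t at t = 2.0000: 5.184331
  t * PV_t at t = 2.5000: 6.222193
  t * PV_t at t = 3.0000: 7.169113
  t * PV_t at t = 3.5000: 8.030692
  t * PV_t at t = 4.0000: 8.812226
  t * PV_t at t = 4.5000: 9.518727
  t * PV_t at t = 5.0000: 10.154934
  t * PV_t at t = 5.5000: 10.725326
  t * PV_t at t = 6.0000: 11.234139
  t * PV_t at t = 6.5000: 11.685374
  t * PV_t at t = 7.0000: 12.082813
  t * PV_t at t = 7.5000: 12.430025
  t * PV_t at t = 8.0000: 12.730382
  t * PV_t at t = 8.5000: 12.987068
  t * PV_t at t = 9.0000: 13.203085
  t * PV_t at t = 9.5000: 13.381267
  t * PV_t at t = 10.0000: 456.943507
Macaulay duration D = 630.820827 / 85.247256 = 7.399896
Modified duration = D / (1 + y/m) = 7.399896 / (1 + 0.041500) = 7.105037


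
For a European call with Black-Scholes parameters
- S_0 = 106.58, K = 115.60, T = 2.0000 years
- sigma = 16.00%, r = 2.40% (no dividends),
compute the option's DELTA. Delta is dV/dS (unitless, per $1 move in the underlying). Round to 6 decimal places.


Answer: Delta = 0.486532

Derivation:
d1 = -0.0337646996; d2 = -0.2600388695
phi(d1) = 0.3987149371; exp(-qT) = 1.0000000000; exp(-rT) = 0.9531337871
N(d1) = 0.4865323928
Delta = exp(-qT) * N(d1) = 1.0000000000 * 0.4865323928 = 0.486532


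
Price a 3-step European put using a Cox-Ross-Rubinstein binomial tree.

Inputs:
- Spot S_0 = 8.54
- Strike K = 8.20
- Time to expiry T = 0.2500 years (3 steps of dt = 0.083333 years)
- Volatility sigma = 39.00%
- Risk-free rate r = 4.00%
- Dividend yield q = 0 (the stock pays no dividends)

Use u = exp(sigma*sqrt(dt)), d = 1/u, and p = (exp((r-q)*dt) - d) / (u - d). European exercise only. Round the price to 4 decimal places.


Answer: Price = V(0,0) = 0.4991

Derivation:
dt = T/N = 0.083333
u = exp(sigma*sqrt(dt)) = 1.119165; d = 1/u = 0.893523
p = (exp((r-q)*dt) - d) / (u - d) = 0.486681
Discount per step: exp(-r*dt) = 0.996672
Stock lattice S(k, i) with i counting down-moves:
  k=0: S(0,0) = 8.5400
  k=1: S(1,0) = 9.5577; S(1,1) = 7.6307
  k=2: S(2,0) = 10.6966; S(2,1) = 8.5400; S(2,2) = 6.8182
  k=3: S(3,0) = 11.9713; S(3,1) = 9.5577; S(3,2) = 7.6307; S(3,3) = 6.0922
Terminal payoffs V(N, i) = max(K - S_T, 0):
  V(3,0) = 0.000000; V(3,1) = 0.000000; V(3,2) = 0.569314; V(3,3) = 2.107789
Backward induction: V(k, i) = exp(-r*dt) * [p * V(k+1, i) + (1-p) * V(k+1, i+1)].
  V(2,0) = exp(-r*dt) * [p*0.000000 + (1-p)*0.000000] = 0.000000
  V(2,1) = exp(-r*dt) * [p*0.000000 + (1-p)*0.569314] = 0.291267
  V(2,2) = exp(-r*dt) * [p*0.569314 + (1-p)*2.107789] = 1.354520
  V(1,0) = exp(-r*dt) * [p*0.000000 + (1-p)*0.291267] = 0.149015
  V(1,1) = exp(-r*dt) * [p*0.291267 + (1-p)*1.354520] = 0.834269
  V(0,0) = exp(-r*dt) * [p*0.149015 + (1-p)*0.834269] = 0.499103


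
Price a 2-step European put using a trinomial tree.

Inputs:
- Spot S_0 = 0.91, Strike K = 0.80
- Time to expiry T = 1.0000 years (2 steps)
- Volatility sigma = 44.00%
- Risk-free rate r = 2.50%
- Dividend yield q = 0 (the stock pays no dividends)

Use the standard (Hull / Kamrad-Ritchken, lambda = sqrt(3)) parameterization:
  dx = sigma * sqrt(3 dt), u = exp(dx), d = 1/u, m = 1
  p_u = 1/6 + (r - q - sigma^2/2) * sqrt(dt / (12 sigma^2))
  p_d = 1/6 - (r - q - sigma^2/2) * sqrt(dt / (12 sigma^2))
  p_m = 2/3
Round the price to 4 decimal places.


Answer: Price = V(0,0) = 0.0891

Derivation:
dt = T/N = 0.500000; dx = sigma*sqrt(3*dt) = 0.538888
u = exp(dx) = 1.714099; d = 1/u = 0.583397
p_u = 0.133357, p_m = 0.666667, p_d = 0.199976
Discount per step: exp(-r*dt) = 0.987578
Stock lattice S(k, j) with j the centered position index:
  k=0: S(0,+0) = 0.9100
  k=1: S(1,-1) = 0.5309; S(1,+0) = 0.9100; S(1,+1) = 1.5598
  k=2: S(2,-2) = 0.3097; S(2,-1) = 0.5309; S(2,+0) = 0.9100; S(2,+1) = 1.5598; S(2,+2) = 2.6737
Terminal payoffs V(N, j) = max(K - S_T, 0):
  V(2,-2) = 0.490280; V(2,-1) = 0.269109; V(2,+0) = 0.000000; V(2,+1) = 0.000000; V(2,+2) = 0.000000
Backward induction: V(k, j) = exp(-r*dt) * [p_u * V(k+1, j+1) + p_m * V(k+1, j) + p_d * V(k+1, j-1)]
  V(1,-1) = exp(-r*dt) * [p_u*0.000000 + p_m*0.269109 + p_d*0.490280] = 0.274004
  V(1,+0) = exp(-r*dt) * [p_u*0.000000 + p_m*0.000000 + p_d*0.269109] = 0.053147
  V(1,+1) = exp(-r*dt) * [p_u*0.000000 + p_m*0.000000 + p_d*0.000000] = 0.000000
  V(0,+0) = exp(-r*dt) * [p_u*0.000000 + p_m*0.053147 + p_d*0.274004] = 0.089105


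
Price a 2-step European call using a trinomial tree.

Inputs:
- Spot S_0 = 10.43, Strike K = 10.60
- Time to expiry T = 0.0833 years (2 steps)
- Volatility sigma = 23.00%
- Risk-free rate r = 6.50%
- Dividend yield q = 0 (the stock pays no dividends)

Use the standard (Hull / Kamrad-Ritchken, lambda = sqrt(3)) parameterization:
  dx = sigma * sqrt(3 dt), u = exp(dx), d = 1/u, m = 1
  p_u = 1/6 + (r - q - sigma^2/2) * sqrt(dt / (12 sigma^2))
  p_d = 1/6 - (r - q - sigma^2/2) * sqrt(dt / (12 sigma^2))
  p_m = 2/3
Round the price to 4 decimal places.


dt = T/N = 0.041650; dx = sigma*sqrt(3*dt) = 0.081301
u = exp(dx) = 1.084697; d = 1/u = 0.921916
p_u = 0.176541, p_m = 0.666667, p_d = 0.156792
Discount per step: exp(-r*dt) = 0.997296
Stock lattice S(k, j) with j the centered position index:
  k=0: S(0,+0) = 10.4300
  k=1: S(1,-1) = 9.6156; S(1,+0) = 10.4300; S(1,+1) = 11.3134
  k=2: S(2,-2) = 8.8648; S(2,-1) = 9.6156; S(2,+0) = 10.4300; S(2,+1) = 11.3134; S(2,+2) = 12.2716
Terminal payoffs V(N, j) = max(S_T - K, 0):
  V(2,-2) = 0.000000; V(2,-1) = 0.000000; V(2,+0) = 0.000000; V(2,+1) = 0.713393; V(2,+2) = 1.671608
Backward induction: V(k, j) = exp(-r*dt) * [p_u * V(k+1, j+1) + p_m * V(k+1, j) + p_d * V(k+1, j-1)]
  V(1,-1) = exp(-r*dt) * [p_u*0.000000 + p_m*0.000000 + p_d*0.000000] = 0.000000
  V(1,+0) = exp(-r*dt) * [p_u*0.713393 + p_m*0.000000 + p_d*0.000000] = 0.125603
  V(1,+1) = exp(-r*dt) * [p_u*1.671608 + p_m*0.713393 + p_d*0.000000] = 0.768620
  V(0,+0) = exp(-r*dt) * [p_u*0.768620 + p_m*0.125603 + p_d*0.000000] = 0.218835

Answer: Price = V(0,0) = 0.2188


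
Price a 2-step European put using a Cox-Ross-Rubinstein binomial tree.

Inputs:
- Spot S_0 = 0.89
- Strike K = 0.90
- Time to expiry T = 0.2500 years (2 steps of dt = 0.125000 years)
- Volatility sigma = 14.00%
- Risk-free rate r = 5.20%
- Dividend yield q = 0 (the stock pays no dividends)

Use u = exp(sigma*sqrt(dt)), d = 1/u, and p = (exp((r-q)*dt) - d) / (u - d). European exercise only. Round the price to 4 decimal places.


Answer: Price = V(0,0) = 0.0234

Derivation:
dt = T/N = 0.125000
u = exp(sigma*sqrt(dt)) = 1.050743; d = 1/u = 0.951708
p = (exp((r-q)*dt) - d) / (u - d) = 0.553475
Discount per step: exp(-r*dt) = 0.993521
Stock lattice S(k, i) with i counting down-moves:
  k=0: S(0,0) = 0.8900
  k=1: S(1,0) = 0.9352; S(1,1) = 0.8470
  k=2: S(2,0) = 0.9826; S(2,1) = 0.8900; S(2,2) = 0.8061
Terminal payoffs V(N, i) = max(K - S_T, 0):
  V(2,0) = 0.000000; V(2,1) = 0.010000; V(2,2) = 0.093885
Backward induction: V(k, i) = exp(-r*dt) * [p * V(k+1, i) + (1-p) * V(k+1, i+1)].
  V(1,0) = exp(-r*dt) * [p*0.000000 + (1-p)*0.010000] = 0.004436
  V(1,1) = exp(-r*dt) * [p*0.010000 + (1-p)*0.093885] = 0.047149
  V(0,0) = exp(-r*dt) * [p*0.004436 + (1-p)*0.047149] = 0.023356


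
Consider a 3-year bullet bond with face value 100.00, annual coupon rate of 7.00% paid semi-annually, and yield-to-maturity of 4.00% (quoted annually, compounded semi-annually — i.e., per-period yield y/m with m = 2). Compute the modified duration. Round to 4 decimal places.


Coupon per period c = face * coupon_rate / m = 3.500000
Periods per year m = 2; per-period yield y/m = 0.020000
Number of cashflows N = 6
Cashflows (t years, CF_t, discount factor 1/(1+y/m)^(m*t), PV):
  t = 0.5000: CF_t = 3.500000, DF = 0.980392, PV = 3.431373
  t = 1.0000: CF_t = 3.500000, DF = 0.961169, PV = 3.364091
  t = 1.5000: CF_t = 3.500000, DF = 0.942322, PV = 3.298128
  t = 2.0000: CF_t = 3.500000, DF = 0.923845, PV = 3.233459
  t = 2.5000: CF_t = 3.500000, DF = 0.905731, PV = 3.170058
  t = 3.0000: CF_t = 103.500000, DF = 0.887971, PV = 91.905038
Price P = sum_t PV_t = 108.402146
First compute Macaulay numerator sum_t t * PV_t:
  t * PV_t at t = 0.5000: 1.715686
  t * PV_t at t = 1.0000: 3.364091
  t * PV_t at t = 1.5000: 4.947192
  t * PV_t at t = 2.0000: 6.466918
  t * PV_t at t = 2.5000: 7.925145
  t * PV_t at t = 3.0000: 275.715114
Macaulay duration D = 300.134146 / 108.402146 = 2.768710
Modified duration = D / (1 + y/m) = 2.768710 / (1 + 0.020000) = 2.714422

Answer: Modified duration = 2.7144


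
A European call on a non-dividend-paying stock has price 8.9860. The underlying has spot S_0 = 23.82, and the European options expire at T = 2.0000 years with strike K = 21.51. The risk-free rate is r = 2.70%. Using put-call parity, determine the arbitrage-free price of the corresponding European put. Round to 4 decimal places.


Answer: Put price = 5.5453

Derivation:
Put-call parity: C - P = S_0 * exp(-qT) - K * exp(-rT).
S_0 * exp(-qT) = 23.8200 * 1.00000000 = 23.82000000
K * exp(-rT) = 21.5100 * 0.94743211 = 20.37926461
P = C - S*exp(-qT) + K*exp(-rT)
P = 8.9860 - 23.82000000 + 20.37926461 = 5.5453


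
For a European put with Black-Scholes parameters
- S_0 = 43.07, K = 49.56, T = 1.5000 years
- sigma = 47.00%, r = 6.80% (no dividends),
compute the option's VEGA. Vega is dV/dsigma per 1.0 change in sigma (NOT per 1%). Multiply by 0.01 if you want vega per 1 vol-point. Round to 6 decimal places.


Answer: Vega = 20.535611

Derivation:
d1 = 0.2211796162; d2 = -0.3544504733
phi(d1) = 0.3893024447; exp(-qT) = 1.0000000000; exp(-rT) = 0.9030295517
Vega = S * exp(-qT) * phi(d1) * sqrt(T) = 43.0700 * 1.0000000000 * 0.3893024447 * 1.2247448714 = 20.535611


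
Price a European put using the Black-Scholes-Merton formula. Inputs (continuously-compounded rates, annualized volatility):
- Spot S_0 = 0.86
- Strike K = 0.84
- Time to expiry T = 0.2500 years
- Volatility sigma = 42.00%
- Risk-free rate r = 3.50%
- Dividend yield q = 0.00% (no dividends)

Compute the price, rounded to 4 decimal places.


d1 = (ln(S/K) + (r - q + 0.5*sigma^2) * T) / (sigma * sqrt(T)) = 0.25871665
d2 = d1 - sigma * sqrt(T) = 0.04871665
exp(-rT) = 0.99128817; exp(-qT) = 1.00000000
P = K * exp(-rT) * N(-d2) - S_0 * exp(-qT) * N(-d1)
N(-d1) = 0.39792693; N(-d2) = 0.48057255
P = 0.8400 * 0.99128817 * 0.48057255 - 0.8600 * 1.00000000 * 0.39792693 = 0.0579

Answer: Price = 0.0579


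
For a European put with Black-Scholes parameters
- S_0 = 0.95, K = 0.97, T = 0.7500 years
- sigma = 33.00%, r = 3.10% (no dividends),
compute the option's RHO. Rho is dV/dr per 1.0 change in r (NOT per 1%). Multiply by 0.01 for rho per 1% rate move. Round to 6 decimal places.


Answer: Rho = -0.393398

Derivation:
d1 = 0.1513476951; d2 = -0.1344406881
phi(d1) = 0.3943992351; exp(-qT) = 1.0000000000; exp(-rT) = 0.9770181987
N(-d2) = 0.5534729454
Rho = -K*T*exp(-rT)*N(-d2) = -0.9700 * 0.7500 * 0.9770181987 * 0.5534729454 = -0.393398


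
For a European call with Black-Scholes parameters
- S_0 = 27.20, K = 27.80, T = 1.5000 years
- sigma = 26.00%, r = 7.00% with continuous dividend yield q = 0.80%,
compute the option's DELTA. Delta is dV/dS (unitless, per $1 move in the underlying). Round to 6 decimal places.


d1 = 0.3827514657; d2 = 0.0643177991
phi(d1) = 0.3707646162; exp(-qT) = 0.9880717129; exp(-rT) = 0.9003245226
N(d1) = 0.6490479746
Delta = exp(-qT) * N(d1) = 0.9880717129 * 0.6490479746 = 0.641306

Answer: Delta = 0.641306


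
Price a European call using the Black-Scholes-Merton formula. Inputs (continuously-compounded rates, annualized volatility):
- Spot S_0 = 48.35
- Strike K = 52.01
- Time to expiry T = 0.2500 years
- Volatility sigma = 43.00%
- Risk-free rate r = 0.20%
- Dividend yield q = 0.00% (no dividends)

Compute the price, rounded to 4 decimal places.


Answer: Price = 2.7183

Derivation:
d1 = (ln(S/K) + (r - q + 0.5*sigma^2) * T) / (sigma * sqrt(T)) = -0.22956877
d2 = d1 - sigma * sqrt(T) = -0.44456877
exp(-rT) = 0.99950012; exp(-qT) = 1.00000000
C = S_0 * exp(-qT) * N(d1) - K * exp(-rT) * N(d2)
N(d1) = 0.40921344; N(d2) = 0.32831571
C = 48.3500 * 1.00000000 * 0.40921344 - 52.0100 * 0.99950012 * 0.32831571 = 2.7183


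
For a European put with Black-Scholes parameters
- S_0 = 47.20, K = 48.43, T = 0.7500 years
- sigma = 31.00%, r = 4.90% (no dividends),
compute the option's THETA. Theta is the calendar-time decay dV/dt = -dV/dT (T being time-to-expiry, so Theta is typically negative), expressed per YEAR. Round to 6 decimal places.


d1 = 0.1752982034; d2 = -0.0931696718
phi(d1) = 0.3928594898; exp(-qT) = 1.0000000000; exp(-rT) = 0.9639170845
Theta = -S*exp(-qT)*phi(d1)*sigma/(2*sqrt(T)) + r*K*exp(-rT)*N(-d2) - q*S*exp(-qT)*N(-d1)
N(-d1) = 0.4304226617; N(-d2) = 0.5371156160; sqrt(T) = 0.8660254038
Term 1 = -47.2000 * 1.0000000000 * 0.3928594898 * 0.3100 / (2 * 0.8660254038) = -3.3187941309
Term 2 = 0.0490 * 48.4300 * 0.9639170845 * 0.5371156160 = 1.2286212033
Term 3 = 0 (no dividend yield, q = 0)
Theta = -3.3187941309 + (1.2286212033) + (0.0000000000) = -2.090173

Answer: Theta = -2.090173


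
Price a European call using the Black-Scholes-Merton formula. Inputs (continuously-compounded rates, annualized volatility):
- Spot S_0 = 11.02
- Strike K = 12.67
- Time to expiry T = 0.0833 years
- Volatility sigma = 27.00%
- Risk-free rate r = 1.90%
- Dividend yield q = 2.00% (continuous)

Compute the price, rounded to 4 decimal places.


Answer: Price = 0.0134

Derivation:
d1 = (ln(S/K) + (r - q + 0.5*sigma^2) * T) / (sigma * sqrt(T)) = -1.75257276
d2 = d1 - sigma * sqrt(T) = -1.83049946
exp(-rT) = 0.99841855; exp(-qT) = 0.99833539
C = S_0 * exp(-qT) * N(d1) - K * exp(-rT) * N(d2)
N(d1) = 0.03983768; N(d2) = 0.03358764
C = 11.0200 * 0.99833539 * 0.03983768 - 12.6700 * 0.99841855 * 0.03358764 = 0.0134


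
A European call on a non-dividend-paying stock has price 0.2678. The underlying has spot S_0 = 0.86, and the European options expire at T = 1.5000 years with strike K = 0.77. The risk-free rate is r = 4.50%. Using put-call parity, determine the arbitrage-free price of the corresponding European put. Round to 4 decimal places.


Answer: Put price = 0.1275

Derivation:
Put-call parity: C - P = S_0 * exp(-qT) - K * exp(-rT).
S_0 * exp(-qT) = 0.8600 * 1.00000000 = 0.86000000
K * exp(-rT) = 0.7700 * 0.93472772 = 0.71974034
P = C - S*exp(-qT) + K*exp(-rT)
P = 0.2678 - 0.86000000 + 0.71974034 = 0.1275


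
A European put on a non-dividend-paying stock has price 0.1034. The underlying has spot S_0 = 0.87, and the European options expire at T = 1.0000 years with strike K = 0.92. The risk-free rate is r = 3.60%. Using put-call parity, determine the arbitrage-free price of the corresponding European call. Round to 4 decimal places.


Put-call parity: C - P = S_0 * exp(-qT) - K * exp(-rT).
S_0 * exp(-qT) = 0.8700 * 1.00000000 = 0.87000000
K * exp(-rT) = 0.9200 * 0.96464029 = 0.88746907
C = P + S*exp(-qT) - K*exp(-rT)
C = 0.1034 + 0.87000000 - 0.88746907 = 0.0859

Answer: Call price = 0.0859


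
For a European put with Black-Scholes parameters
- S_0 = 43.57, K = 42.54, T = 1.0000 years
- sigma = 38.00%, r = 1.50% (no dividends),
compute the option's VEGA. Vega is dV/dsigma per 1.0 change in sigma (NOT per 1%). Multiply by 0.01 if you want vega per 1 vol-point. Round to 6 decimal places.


Answer: Vega = 16.654362

Derivation:
d1 = 0.2924316588; d2 = -0.0875683412
phi(d1) = 0.3822437936; exp(-qT) = 1.0000000000; exp(-rT) = 0.9851119396
Vega = S * exp(-qT) * phi(d1) * sqrt(T) = 43.5700 * 1.0000000000 * 0.3822437936 * 1.0000000000 = 16.654362


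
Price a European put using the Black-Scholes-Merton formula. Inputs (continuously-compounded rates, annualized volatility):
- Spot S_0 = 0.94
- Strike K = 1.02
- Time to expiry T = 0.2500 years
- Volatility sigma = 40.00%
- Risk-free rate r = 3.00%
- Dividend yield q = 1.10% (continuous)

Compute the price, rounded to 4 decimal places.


Answer: Price = 0.1208

Derivation:
d1 = (ln(S/K) + (r - q + 0.5*sigma^2) * T) / (sigma * sqrt(T)) = -0.28464016
d2 = d1 - sigma * sqrt(T) = -0.48464016
exp(-rT) = 0.99252805; exp(-qT) = 0.99725378
P = K * exp(-rT) * N(-d2) - S_0 * exp(-qT) * N(-d1)
N(-d1) = 0.61204008; N(-d2) = 0.68603419
P = 1.0200 * 0.99252805 * 0.68603419 - 0.9400 * 0.99725378 * 0.61204008 = 0.1208


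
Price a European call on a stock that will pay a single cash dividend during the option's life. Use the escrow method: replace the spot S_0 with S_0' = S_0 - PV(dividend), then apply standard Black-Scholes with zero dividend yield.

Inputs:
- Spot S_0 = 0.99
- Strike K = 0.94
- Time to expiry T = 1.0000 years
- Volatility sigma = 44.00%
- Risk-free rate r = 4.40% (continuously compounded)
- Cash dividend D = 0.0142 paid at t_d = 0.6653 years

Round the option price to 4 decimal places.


Answer: Price = 0.2044

Derivation:
PV(D) = D * exp(-r * t_d) = 0.0142 * 0.97115111 = 0.01379035
S_0' = S_0 - PV(D) = 0.9900 - 0.01379035 = 0.97620965
d1 = (ln(S_0'/K) + (r + sigma^2/2)*T) / (sigma*sqrt(T)) = 0.40590340
d2 = d1 - sigma*sqrt(T) = -0.03409660
exp(-rT) = 0.95695396
N(d1) = 0.65759321; N(d2) = 0.48640006
C = S_0' * N(d1) - K * exp(-rT) * N(d2) = 0.97620965 * 0.65759321 - 0.9400 * 0.95695396 * 0.48640006 = 0.2044


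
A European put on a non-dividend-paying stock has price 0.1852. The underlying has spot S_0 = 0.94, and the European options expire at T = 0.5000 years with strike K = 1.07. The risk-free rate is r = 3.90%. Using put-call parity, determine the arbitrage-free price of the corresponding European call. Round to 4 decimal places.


Answer: Call price = 0.0759

Derivation:
Put-call parity: C - P = S_0 * exp(-qT) - K * exp(-rT).
S_0 * exp(-qT) = 0.9400 * 1.00000000 = 0.94000000
K * exp(-rT) = 1.0700 * 0.98068890 = 1.04933712
C = P + S*exp(-qT) - K*exp(-rT)
C = 0.1852 + 0.94000000 - 1.04933712 = 0.0759


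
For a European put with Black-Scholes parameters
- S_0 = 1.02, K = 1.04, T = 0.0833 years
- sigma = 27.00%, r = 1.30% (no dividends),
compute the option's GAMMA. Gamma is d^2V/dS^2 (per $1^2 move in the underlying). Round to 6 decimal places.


d1 = -0.1963242583; d2 = -0.2742509546
phi(d1) = 0.3913276304; exp(-qT) = 1.0000000000; exp(-rT) = 0.9989176861
Gamma = exp(-qT) * phi(d1) / (S * sigma * sqrt(T)) = 1.0000000000 * 0.3913276304 / (1.0200 * 0.2700 * 0.2886173938) = 4.923275

Answer: Gamma = 4.923275


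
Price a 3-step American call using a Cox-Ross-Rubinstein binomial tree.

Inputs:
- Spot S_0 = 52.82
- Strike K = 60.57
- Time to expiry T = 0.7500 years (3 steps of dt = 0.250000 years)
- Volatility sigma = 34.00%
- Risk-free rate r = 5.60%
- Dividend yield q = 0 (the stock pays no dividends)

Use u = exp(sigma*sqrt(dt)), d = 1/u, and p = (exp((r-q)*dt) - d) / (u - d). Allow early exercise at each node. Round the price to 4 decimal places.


dt = T/N = 0.250000
u = exp(sigma*sqrt(dt)) = 1.185305; d = 1/u = 0.843665
p = (exp((r-q)*dt) - d) / (u - d) = 0.498869
Discount per step: exp(-r*dt) = 0.986098
Stock lattice S(k, i) with i counting down-moves:
  k=0: S(0,0) = 52.8200
  k=1: S(1,0) = 62.6078; S(1,1) = 44.5624
  k=2: S(2,0) = 74.2093; S(2,1) = 52.8200; S(2,2) = 37.5957
  k=3: S(3,0) = 87.9607; S(3,1) = 62.6078; S(3,2) = 44.5624; S(3,3) = 31.7182
Terminal payoffs V(N, i) = max(S_T - K, 0):
  V(3,0) = 27.390681; V(3,1) = 2.037802; V(3,2) = 0.000000; V(3,3) = 0.000000
Backward induction: V(k, i) = exp(-r*dt) * [p * V(k+1, i) + (1-p) * V(k+1, i+1)]; then take max(V_cont, immediate exercise) for American.
  V(2,0) = exp(-r*dt) * [p*27.390681 + (1-p)*2.037802] = 14.481403; exercise = 13.639332; V(2,0) = max -> 14.481403
  V(2,1) = exp(-r*dt) * [p*2.037802 + (1-p)*0.000000] = 1.002463; exercise = 0.000000; V(2,1) = max -> 1.002463
  V(2,2) = exp(-r*dt) * [p*0.000000 + (1-p)*0.000000] = 0.000000; exercise = 0.000000; V(2,2) = max -> 0.000000
  V(1,0) = exp(-r*dt) * [p*14.481403 + (1-p)*1.002463] = 7.619270; exercise = 2.037802; V(1,0) = max -> 7.619270
  V(1,1) = exp(-r*dt) * [p*1.002463 + (1-p)*0.000000] = 0.493145; exercise = 0.000000; V(1,1) = max -> 0.493145
  V(0,0) = exp(-r*dt) * [p*7.619270 + (1-p)*0.493145] = 3.991869; exercise = 0.000000; V(0,0) = max -> 3.991869

Answer: Price = V(0,0) = 3.9919


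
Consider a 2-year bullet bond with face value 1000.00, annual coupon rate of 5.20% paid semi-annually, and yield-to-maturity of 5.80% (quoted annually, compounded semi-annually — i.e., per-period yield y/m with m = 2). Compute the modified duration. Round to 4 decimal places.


Coupon per period c = face * coupon_rate / m = 26.000000
Periods per year m = 2; per-period yield y/m = 0.029000
Number of cashflows N = 4
Cashflows (t years, CF_t, discount factor 1/(1+y/m)^(m*t), PV):
  t = 0.5000: CF_t = 26.000000, DF = 0.971817, PV = 25.267250
  t = 1.0000: CF_t = 26.000000, DF = 0.944429, PV = 24.555150
  t = 1.5000: CF_t = 26.000000, DF = 0.917812, PV = 23.863120
  t = 2.0000: CF_t = 1026.000000, DF = 0.891946, PV = 915.136467
Price P = sum_t PV_t = 988.821987
First compute Macaulay numerator sum_t t * PV_t:
  t * PV_t at t = 0.5000: 12.633625
  t * PV_t at t = 1.0000: 24.555150
  t * PV_t at t = 1.5000: 35.794680
  t * PV_t at t = 2.0000: 1830.272934
Macaulay duration D = 1903.256389 / 988.821987 = 1.924772
Modified duration = D / (1 + y/m) = 1.924772 / (1 + 0.029000) = 1.870526

Answer: Modified duration = 1.8705


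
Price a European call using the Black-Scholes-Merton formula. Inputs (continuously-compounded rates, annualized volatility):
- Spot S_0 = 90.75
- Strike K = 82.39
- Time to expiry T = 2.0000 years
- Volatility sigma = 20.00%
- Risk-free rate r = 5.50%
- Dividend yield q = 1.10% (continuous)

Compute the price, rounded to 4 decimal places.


d1 = (ln(S/K) + (r - q + 0.5*sigma^2) * T) / (sigma * sqrt(T)) = 0.79423790
d2 = d1 - sigma * sqrt(T) = 0.51139519
exp(-rT) = 0.89583414; exp(-qT) = 0.97824024
C = S_0 * exp(-qT) * N(d1) - K * exp(-rT) * N(d2)
N(d1) = 0.78647153; N(d2) = 0.69546282
C = 90.7500 * 0.97824024 * 0.78647153 - 82.3900 * 0.89583414 * 0.69546282 = 18.4887

Answer: Price = 18.4887


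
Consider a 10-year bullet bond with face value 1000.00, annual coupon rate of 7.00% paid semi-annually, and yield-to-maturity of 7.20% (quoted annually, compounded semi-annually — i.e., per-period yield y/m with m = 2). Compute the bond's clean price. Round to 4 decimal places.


Answer: Price = 985.9153

Derivation:
Coupon per period c = face * coupon_rate / m = 35.000000
Periods per year m = 2; per-period yield y/m = 0.036000
Number of cashflows N = 20
Cashflows (t years, CF_t, discount factor 1/(1+y/m)^(m*t), PV):
  t = 0.5000: CF_t = 35.000000, DF = 0.965251, PV = 33.783784
  t = 1.0000: CF_t = 35.000000, DF = 0.931709, PV = 32.609830
  t = 1.5000: CF_t = 35.000000, DF = 0.899333, PV = 31.476670
  t = 2.0000: CF_t = 35.000000, DF = 0.868082, PV = 30.382886
  t = 2.5000: CF_t = 35.000000, DF = 0.837917, PV = 29.327110
  t = 3.0000: CF_t = 35.000000, DF = 0.808801, PV = 28.308021
  t = 3.5000: CF_t = 35.000000, DF = 0.780696, PV = 27.324345
  t = 4.0000: CF_t = 35.000000, DF = 0.753567, PV = 26.374850
  t = 4.5000: CF_t = 35.000000, DF = 0.727381, PV = 25.458350
  t = 5.0000: CF_t = 35.000000, DF = 0.702106, PV = 24.573697
  t = 5.5000: CF_t = 35.000000, DF = 0.677708, PV = 23.719784
  t = 6.0000: CF_t = 35.000000, DF = 0.654158, PV = 22.895545
  t = 6.5000: CF_t = 35.000000, DF = 0.631427, PV = 22.099947
  t = 7.0000: CF_t = 35.000000, DF = 0.609486, PV = 21.331995
  t = 7.5000: CF_t = 35.000000, DF = 0.588307, PV = 20.590729
  t = 8.0000: CF_t = 35.000000, DF = 0.567863, PV = 19.875221
  t = 8.5000: CF_t = 35.000000, DF = 0.548131, PV = 19.184576
  t = 9.0000: CF_t = 35.000000, DF = 0.529084, PV = 18.517930
  t = 9.5000: CF_t = 35.000000, DF = 0.510699, PV = 17.874450
  t = 10.0000: CF_t = 1035.000000, DF = 0.492952, PV = 510.205624
Price P = sum_t PV_t = 985.915341
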